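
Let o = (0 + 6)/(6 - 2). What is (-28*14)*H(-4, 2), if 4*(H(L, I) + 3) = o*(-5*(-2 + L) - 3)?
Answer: -2793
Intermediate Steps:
o = 3/2 (o = 6/4 = 6*(1/4) = 3/2 ≈ 1.5000)
H(L, I) = -3/8 - 15*L/8 (H(L, I) = -3 + (3*(-5*(-2 + L) - 3)/2)/4 = -3 + (3*((10 - 5*L) - 3)/2)/4 = -3 + (3*(7 - 5*L)/2)/4 = -3 + (21/2 - 15*L/2)/4 = -3 + (21/8 - 15*L/8) = -3/8 - 15*L/8)
(-28*14)*H(-4, 2) = (-28*14)*(-3/8 - 15/8*(-4)) = -392*(-3/8 + 15/2) = -392*57/8 = -2793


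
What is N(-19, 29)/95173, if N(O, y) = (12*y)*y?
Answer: 10092/95173 ≈ 0.10604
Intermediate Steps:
N(O, y) = 12*y²
N(-19, 29)/95173 = (12*29²)/95173 = (12*841)*(1/95173) = 10092*(1/95173) = 10092/95173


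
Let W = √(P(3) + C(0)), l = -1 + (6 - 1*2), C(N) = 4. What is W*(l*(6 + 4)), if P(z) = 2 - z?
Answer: 30*√3 ≈ 51.962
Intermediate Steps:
l = 3 (l = -1 + (6 - 2) = -1 + 4 = 3)
W = √3 (W = √((2 - 1*3) + 4) = √((2 - 3) + 4) = √(-1 + 4) = √3 ≈ 1.7320)
W*(l*(6 + 4)) = √3*(3*(6 + 4)) = √3*(3*10) = √3*30 = 30*√3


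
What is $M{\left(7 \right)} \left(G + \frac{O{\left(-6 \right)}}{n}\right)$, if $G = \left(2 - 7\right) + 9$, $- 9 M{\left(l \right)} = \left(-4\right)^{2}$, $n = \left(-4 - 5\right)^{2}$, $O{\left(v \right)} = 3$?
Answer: $- \frac{1744}{243} \approx -7.177$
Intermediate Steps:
$n = 81$ ($n = \left(-9\right)^{2} = 81$)
$M{\left(l \right)} = - \frac{16}{9}$ ($M{\left(l \right)} = - \frac{\left(-4\right)^{2}}{9} = \left(- \frac{1}{9}\right) 16 = - \frac{16}{9}$)
$G = 4$ ($G = -5 + 9 = 4$)
$M{\left(7 \right)} \left(G + \frac{O{\left(-6 \right)}}{n}\right) = - \frac{16 \left(4 + \frac{3}{81}\right)}{9} = - \frac{16 \left(4 + 3 \cdot \frac{1}{81}\right)}{9} = - \frac{16 \left(4 + \frac{1}{27}\right)}{9} = \left(- \frac{16}{9}\right) \frac{109}{27} = - \frac{1744}{243}$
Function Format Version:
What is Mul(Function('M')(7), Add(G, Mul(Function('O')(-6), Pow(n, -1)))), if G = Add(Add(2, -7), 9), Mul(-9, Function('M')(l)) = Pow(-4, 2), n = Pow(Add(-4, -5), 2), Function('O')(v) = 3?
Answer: Rational(-1744, 243) ≈ -7.1770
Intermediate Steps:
n = 81 (n = Pow(-9, 2) = 81)
Function('M')(l) = Rational(-16, 9) (Function('M')(l) = Mul(Rational(-1, 9), Pow(-4, 2)) = Mul(Rational(-1, 9), 16) = Rational(-16, 9))
G = 4 (G = Add(-5, 9) = 4)
Mul(Function('M')(7), Add(G, Mul(Function('O')(-6), Pow(n, -1)))) = Mul(Rational(-16, 9), Add(4, Mul(3, Pow(81, -1)))) = Mul(Rational(-16, 9), Add(4, Mul(3, Rational(1, 81)))) = Mul(Rational(-16, 9), Add(4, Rational(1, 27))) = Mul(Rational(-16, 9), Rational(109, 27)) = Rational(-1744, 243)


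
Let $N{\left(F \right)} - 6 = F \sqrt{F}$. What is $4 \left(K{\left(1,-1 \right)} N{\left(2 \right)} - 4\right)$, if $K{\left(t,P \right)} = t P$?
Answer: $-40 - 8 \sqrt{2} \approx -51.314$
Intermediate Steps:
$N{\left(F \right)} = 6 + F^{\frac{3}{2}}$ ($N{\left(F \right)} = 6 + F \sqrt{F} = 6 + F^{\frac{3}{2}}$)
$K{\left(t,P \right)} = P t$
$4 \left(K{\left(1,-1 \right)} N{\left(2 \right)} - 4\right) = 4 \left(\left(-1\right) 1 \left(6 + 2^{\frac{3}{2}}\right) - 4\right) = 4 \left(- (6 + 2 \sqrt{2}) - 4\right) = 4 \left(\left(-6 - 2 \sqrt{2}\right) - 4\right) = 4 \left(-10 - 2 \sqrt{2}\right) = -40 - 8 \sqrt{2}$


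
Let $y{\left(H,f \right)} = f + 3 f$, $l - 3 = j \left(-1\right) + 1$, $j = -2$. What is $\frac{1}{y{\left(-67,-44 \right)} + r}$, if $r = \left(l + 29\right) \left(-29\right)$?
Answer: $- \frac{1}{1191} \approx -0.00083963$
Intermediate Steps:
$l = 6$ ($l = 3 + \left(\left(-2\right) \left(-1\right) + 1\right) = 3 + \left(2 + 1\right) = 3 + 3 = 6$)
$y{\left(H,f \right)} = 4 f$
$r = -1015$ ($r = \left(6 + 29\right) \left(-29\right) = 35 \left(-29\right) = -1015$)
$\frac{1}{y{\left(-67,-44 \right)} + r} = \frac{1}{4 \left(-44\right) - 1015} = \frac{1}{-176 - 1015} = \frac{1}{-1191} = - \frac{1}{1191}$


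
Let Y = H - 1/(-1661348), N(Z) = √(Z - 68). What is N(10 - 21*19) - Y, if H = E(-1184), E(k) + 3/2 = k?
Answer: 1969528053/1661348 + I*√457 ≈ 1185.5 + 21.378*I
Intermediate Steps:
E(k) = -3/2 + k
H = -2371/2 (H = -3/2 - 1184 = -2371/2 ≈ -1185.5)
N(Z) = √(-68 + Z)
Y = -1969528053/1661348 (Y = -2371/2 - 1/(-1661348) = -2371/2 - 1*(-1/1661348) = -2371/2 + 1/1661348 = -1969528053/1661348 ≈ -1185.5)
N(10 - 21*19) - Y = √(-68 + (10 - 21*19)) - 1*(-1969528053/1661348) = √(-68 + (10 - 399)) + 1969528053/1661348 = √(-68 - 389) + 1969528053/1661348 = √(-457) + 1969528053/1661348 = I*√457 + 1969528053/1661348 = 1969528053/1661348 + I*√457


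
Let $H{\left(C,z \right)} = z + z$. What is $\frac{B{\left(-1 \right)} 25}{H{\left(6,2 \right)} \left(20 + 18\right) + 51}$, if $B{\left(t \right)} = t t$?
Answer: $\frac{25}{203} \approx 0.12315$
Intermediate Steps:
$H{\left(C,z \right)} = 2 z$
$B{\left(t \right)} = t^{2}$
$\frac{B{\left(-1 \right)} 25}{H{\left(6,2 \right)} \left(20 + 18\right) + 51} = \frac{\left(-1\right)^{2} \cdot 25}{2 \cdot 2 \left(20 + 18\right) + 51} = \frac{1 \cdot 25}{4 \cdot 38 + 51} = \frac{25}{152 + 51} = \frac{25}{203}$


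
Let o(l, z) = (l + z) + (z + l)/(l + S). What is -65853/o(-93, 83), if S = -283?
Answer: 4126788/625 ≈ 6602.9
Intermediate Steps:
o(l, z) = l + z + (l + z)/(-283 + l) (o(l, z) = (l + z) + (z + l)/(l - 283) = (l + z) + (l + z)/(-283 + l) = l + z + (l + z)/(-283 + l))
-65853/o(-93, 83) = -65853*(-283 - 93)/((-93)² - 282*(-93) - 282*83 - 93*83) = -65853*(-376/(8649 + 26226 - 23406 - 7719)) = -65853/((-1/376*3750)) = -65853/(-1875/188) = -65853*(-188/1875) = 4126788/625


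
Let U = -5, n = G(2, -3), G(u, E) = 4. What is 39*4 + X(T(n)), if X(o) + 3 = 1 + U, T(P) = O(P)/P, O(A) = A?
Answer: 149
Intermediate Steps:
n = 4
T(P) = 1 (T(P) = P/P = 1)
X(o) = -7 (X(o) = -3 + (1 - 5) = -3 - 4 = -7)
39*4 + X(T(n)) = 39*4 - 7 = 156 - 7 = 149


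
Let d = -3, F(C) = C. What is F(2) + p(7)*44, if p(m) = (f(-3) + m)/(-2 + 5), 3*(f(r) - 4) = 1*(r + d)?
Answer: 134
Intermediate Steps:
f(r) = 3 + r/3 (f(r) = 4 + (1*(r - 3))/3 = 4 + (1*(-3 + r))/3 = 4 + (-3 + r)/3 = 4 + (-1 + r/3) = 3 + r/3)
p(m) = 2/3 + m/3 (p(m) = ((3 + (1/3)*(-3)) + m)/(-2 + 5) = ((3 - 1) + m)/3 = (2 + m)*(1/3) = 2/3 + m/3)
F(2) + p(7)*44 = 2 + (2/3 + (1/3)*7)*44 = 2 + (2/3 + 7/3)*44 = 2 + 3*44 = 2 + 132 = 134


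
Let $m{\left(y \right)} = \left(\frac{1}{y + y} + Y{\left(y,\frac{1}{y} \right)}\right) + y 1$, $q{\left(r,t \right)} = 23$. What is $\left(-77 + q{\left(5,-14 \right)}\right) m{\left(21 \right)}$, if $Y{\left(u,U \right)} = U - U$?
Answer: $- \frac{7947}{7} \approx -1135.3$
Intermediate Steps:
$Y{\left(u,U \right)} = 0$
$m{\left(y \right)} = y + \frac{1}{2 y}$ ($m{\left(y \right)} = \left(\frac{1}{y + y} + 0\right) + y 1 = \left(\frac{1}{2 y} + 0\right) + y = \frac{1}{2 y} + y = y + \frac{1}{2 y}$)
$\left(-77 + q{\left(5,-14 \right)}\right) m{\left(21 \right)} = \left(-77 + 23\right) \left(21 + \frac{1}{2 \cdot 21}\right) = - 54 \left(21 + \frac{1}{2} \cdot \frac{1}{21}\right) = - 54 \left(21 + \frac{1}{42}\right) = \left(-54\right) \frac{883}{42} = - \frac{7947}{7}$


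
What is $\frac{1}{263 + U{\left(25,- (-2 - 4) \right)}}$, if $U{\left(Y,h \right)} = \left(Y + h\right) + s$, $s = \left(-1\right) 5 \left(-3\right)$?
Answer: $\frac{1}{309} \approx 0.0032362$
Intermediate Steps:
$s = 15$ ($s = \left(-5\right) \left(-3\right) = 15$)
$U{\left(Y,h \right)} = 15 + Y + h$ ($U{\left(Y,h \right)} = \left(Y + h\right) + 15 = 15 + Y + h$)
$\frac{1}{263 + U{\left(25,- (-2 - 4) \right)}} = \frac{1}{263 + \left(15 + 25 - \left(-2 - 4\right)\right)} = \frac{1}{263 + \left(15 + 25 - -6\right)} = \frac{1}{263 + \left(15 + 25 + 6\right)} = \frac{1}{263 + 46} = \frac{1}{309}$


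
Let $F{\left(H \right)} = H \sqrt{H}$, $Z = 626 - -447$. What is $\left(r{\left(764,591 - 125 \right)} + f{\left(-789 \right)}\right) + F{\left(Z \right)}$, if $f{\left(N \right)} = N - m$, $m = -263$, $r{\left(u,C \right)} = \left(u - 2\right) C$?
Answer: $354566 + 1073 \sqrt{1073} \approx 3.8971 \cdot 10^{5}$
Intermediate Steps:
$r{\left(u,C \right)} = C \left(-2 + u\right)$ ($r{\left(u,C \right)} = \left(-2 + u\right) C = C \left(-2 + u\right)$)
$Z = 1073$ ($Z = 626 + 447 = 1073$)
$F{\left(H \right)} = H^{\frac{3}{2}}$
$f{\left(N \right)} = 263 + N$ ($f{\left(N \right)} = N - -263 = N + 263 = 263 + N$)
$\left(r{\left(764,591 - 125 \right)} + f{\left(-789 \right)}\right) + F{\left(Z \right)} = \left(\left(591 - 125\right) \left(-2 + 764\right) + \left(263 - 789\right)\right) + 1073^{\frac{3}{2}} = \left(466 \cdot 762 - 526\right) + 1073 \sqrt{1073} = \left(355092 - 526\right) + 1073 \sqrt{1073} = 354566 + 1073 \sqrt{1073}$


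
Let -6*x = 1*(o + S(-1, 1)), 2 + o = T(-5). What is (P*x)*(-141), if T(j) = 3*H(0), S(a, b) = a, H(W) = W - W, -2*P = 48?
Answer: 1692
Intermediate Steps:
P = -24 (P = -½*48 = -24)
H(W) = 0
T(j) = 0 (T(j) = 3*0 = 0)
o = -2 (o = -2 + 0 = -2)
x = ½ (x = -(-2 - 1)/6 = -(-3)/6 = -⅙*(-3) = ½ ≈ 0.50000)
(P*x)*(-141) = -24*½*(-141) = -12*(-141) = 1692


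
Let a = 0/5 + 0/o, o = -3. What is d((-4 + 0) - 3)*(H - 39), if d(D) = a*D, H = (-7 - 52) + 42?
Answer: 0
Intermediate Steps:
H = -17 (H = -59 + 42 = -17)
a = 0 (a = 0/5 + 0/(-3) = 0*(⅕) + 0*(-⅓) = 0 + 0 = 0)
d(D) = 0 (d(D) = 0*D = 0)
d((-4 + 0) - 3)*(H - 39) = 0*(-17 - 39) = 0*(-56) = 0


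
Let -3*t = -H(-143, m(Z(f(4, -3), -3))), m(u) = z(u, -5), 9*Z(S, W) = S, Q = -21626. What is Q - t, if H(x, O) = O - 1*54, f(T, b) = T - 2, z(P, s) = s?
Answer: -64819/3 ≈ -21606.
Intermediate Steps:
f(T, b) = -2 + T
Z(S, W) = S/9
m(u) = -5
H(x, O) = -54 + O (H(x, O) = O - 54 = -54 + O)
t = -59/3 (t = -(-1)*(-54 - 5)/3 = -(-1)*(-59)/3 = -1/3*59 = -59/3 ≈ -19.667)
Q - t = -21626 - 1*(-59/3) = -21626 + 59/3 = -64819/3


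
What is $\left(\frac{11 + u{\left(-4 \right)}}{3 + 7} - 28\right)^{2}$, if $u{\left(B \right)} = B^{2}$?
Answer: $\frac{64009}{100} \approx 640.09$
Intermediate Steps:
$\left(\frac{11 + u{\left(-4 \right)}}{3 + 7} - 28\right)^{2} = \left(\frac{11 + \left(-4\right)^{2}}{3 + 7} - 28\right)^{2} = \left(\frac{11 + 16}{10} - 28\right)^{2} = \left(27 \cdot \frac{1}{10} - 28\right)^{2} = \left(\frac{27}{10} - 28\right)^{2} = \left(- \frac{253}{10}\right)^{2} = \frac{64009}{100}$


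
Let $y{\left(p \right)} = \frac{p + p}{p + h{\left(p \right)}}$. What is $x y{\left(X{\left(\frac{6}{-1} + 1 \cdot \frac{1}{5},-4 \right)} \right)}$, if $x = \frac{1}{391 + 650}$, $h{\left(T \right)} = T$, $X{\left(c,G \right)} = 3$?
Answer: $\frac{1}{1041} \approx 0.00096061$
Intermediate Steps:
$y{\left(p \right)} = 1$ ($y{\left(p \right)} = \frac{p + p}{p + p} = \frac{2 p}{2 p} = 2 p \frac{1}{2 p} = 1$)
$x = \frac{1}{1041} \approx 0.00096061$
$x y{\left(X{\left(\frac{6}{-1} + 1 \cdot \frac{1}{5},-4 \right)} \right)} = \frac{1}{1041} \cdot 1 = \frac{1}{1041}$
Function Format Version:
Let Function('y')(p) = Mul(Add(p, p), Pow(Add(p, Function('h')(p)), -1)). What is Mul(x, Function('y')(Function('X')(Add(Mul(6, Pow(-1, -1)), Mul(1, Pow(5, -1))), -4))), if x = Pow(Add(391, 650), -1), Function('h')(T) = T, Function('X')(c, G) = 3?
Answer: Rational(1, 1041) ≈ 0.00096061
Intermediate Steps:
Function('y')(p) = 1 (Function('y')(p) = Mul(Add(p, p), Pow(Add(p, p), -1)) = Mul(Mul(2, p), Pow(Mul(2, p), -1)) = Mul(Mul(2, p), Mul(Rational(1, 2), Pow(p, -1))) = 1)
x = Rational(1, 1041) (x = Pow(1041, -1) = Rational(1, 1041) ≈ 0.00096061)
Mul(x, Function('y')(Function('X')(Add(Mul(6, Pow(-1, -1)), Mul(1, Pow(5, -1))), -4))) = Mul(Rational(1, 1041), 1) = Rational(1, 1041)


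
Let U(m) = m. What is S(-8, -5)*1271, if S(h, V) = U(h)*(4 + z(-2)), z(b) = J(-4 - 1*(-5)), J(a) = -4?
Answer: 0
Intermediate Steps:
z(b) = -4
S(h, V) = 0 (S(h, V) = h*(4 - 4) = h*0 = 0)
S(-8, -5)*1271 = 0*1271 = 0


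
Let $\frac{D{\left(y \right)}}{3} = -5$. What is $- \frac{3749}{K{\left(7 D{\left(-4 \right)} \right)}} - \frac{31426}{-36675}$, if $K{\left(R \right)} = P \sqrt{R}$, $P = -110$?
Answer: $\frac{31426}{36675} - \frac{3749 i \sqrt{105}}{11550} \approx 0.85688 - 3.326 i$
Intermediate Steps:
$D{\left(y \right)} = -15$ ($D{\left(y \right)} = 3 \left(-5\right) = -15$)
$K{\left(R \right)} = - 110 \sqrt{R}$
$- \frac{3749}{K{\left(7 D{\left(-4 \right)} \right)}} - \frac{31426}{-36675} = - \frac{3749}{\left(-110\right) \sqrt{7 \left(-15\right)}} - \frac{31426}{-36675} = - \frac{3749}{\left(-110\right) \sqrt{-105}} - - \frac{31426}{36675} = - \frac{3749}{\left(-110\right) i \sqrt{105}} + \frac{31426}{36675} = - 3749 \frac{i \sqrt{105}}{11550} + \frac{31426}{36675} = - \frac{3749 i \sqrt{105}}{11550} + \frac{31426}{36675} = \frac{31426}{36675} - \frac{3749 i \sqrt{105}}{11550}$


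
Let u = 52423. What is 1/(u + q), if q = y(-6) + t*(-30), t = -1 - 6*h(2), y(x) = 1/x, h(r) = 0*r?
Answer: 6/314717 ≈ 1.9065e-5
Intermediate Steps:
h(r) = 0
t = -1 (t = -1 - 6*0 = -1 + 0 = -1)
q = 179/6 (q = 1/(-6) - 1*(-30) = -⅙ + 30 = 179/6 ≈ 29.833)
1/(u + q) = 1/(52423 + 179/6) = 1/(314717/6) = 6/314717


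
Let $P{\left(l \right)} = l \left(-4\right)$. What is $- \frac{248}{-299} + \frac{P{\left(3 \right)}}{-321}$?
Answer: $\frac{27732}{31993} \approx 0.86681$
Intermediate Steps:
$P{\left(l \right)} = - 4 l$
$- \frac{248}{-299} + \frac{P{\left(3 \right)}}{-321} = - \frac{248}{-299} + \frac{\left(-4\right) 3}{-321} = \left(-248\right) \left(- \frac{1}{299}\right) - - \frac{4}{107} = \frac{248}{299} + \frac{4}{107} = \frac{27732}{31993}$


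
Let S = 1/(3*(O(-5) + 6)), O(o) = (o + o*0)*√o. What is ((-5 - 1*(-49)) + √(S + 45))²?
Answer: (44 + √(45 + 1/(3*(6 - 5*I*√5))))² ≈ 2571.4 + 0.18*I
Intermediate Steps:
O(o) = o^(3/2) (O(o) = (o + 0)*√o = o*√o = o^(3/2))
S = 1/(18 - 15*I*√5) (S = 1/(3*((-5)^(3/2) + 6)) = 1/(3*(-5*I*√5 + 6)) = 1/(3*(6 - 5*I*√5)) = 1/(18 - 15*I*√5) ≈ 0.012422 + 0.023148*I)
((-5 - 1*(-49)) + √(S + 45))² = ((-5 - 1*(-49)) + √((2/161 + 5*I*√5/483) + 45))² = ((-5 + 49) + √(7247/161 + 5*I*√5/483))² = (44 + √(7247/161 + 5*I*√5/483))²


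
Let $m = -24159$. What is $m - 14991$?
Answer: $-39150$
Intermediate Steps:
$m - 14991 = -24159 - 14991 = -39150$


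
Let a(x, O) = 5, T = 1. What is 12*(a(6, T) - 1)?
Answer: 48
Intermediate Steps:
12*(a(6, T) - 1) = 12*(5 - 1) = 12*4 = 48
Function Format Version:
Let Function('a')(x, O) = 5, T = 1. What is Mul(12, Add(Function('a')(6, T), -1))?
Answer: 48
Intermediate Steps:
Mul(12, Add(Function('a')(6, T), -1)) = Mul(12, Add(5, -1)) = Mul(12, 4) = 48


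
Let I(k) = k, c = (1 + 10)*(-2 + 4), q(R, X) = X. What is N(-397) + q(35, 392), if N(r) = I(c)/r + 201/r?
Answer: 155401/397 ≈ 391.44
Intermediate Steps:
c = 22 (c = 11*2 = 22)
N(r) = 223/r (N(r) = 22/r + 201/r = 223/r)
N(-397) + q(35, 392) = 223/(-397) + 392 = 223*(-1/397) + 392 = -223/397 + 392 = 155401/397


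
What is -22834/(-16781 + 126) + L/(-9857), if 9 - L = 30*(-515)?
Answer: -32394907/164168335 ≈ -0.19733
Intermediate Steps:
L = 15459 (L = 9 - 30*(-515) = 9 - 1*(-15450) = 9 + 15450 = 15459)
-22834/(-16781 + 126) + L/(-9857) = -22834/(-16781 + 126) + 15459/(-9857) = -22834/(-16655) + 15459*(-1/9857) = -22834*(-1/16655) - 15459/9857 = 22834/16655 - 15459/9857 = -32394907/164168335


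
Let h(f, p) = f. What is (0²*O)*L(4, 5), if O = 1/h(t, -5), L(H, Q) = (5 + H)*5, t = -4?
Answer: 0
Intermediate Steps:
L(H, Q) = 25 + 5*H
O = -¼ (O = 1/(-4) = -¼ ≈ -0.25000)
(0²*O)*L(4, 5) = (0²*(-¼))*(25 + 5*4) = (0*(-¼))*(25 + 20) = 0*45 = 0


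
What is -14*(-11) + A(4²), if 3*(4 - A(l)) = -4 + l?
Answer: 154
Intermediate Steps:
A(l) = 16/3 - l/3 (A(l) = 4 - (-4 + l)/3 = 4 + (4/3 - l/3) = 16/3 - l/3)
-14*(-11) + A(4²) = -14*(-11) + (16/3 - ⅓*4²) = 154 + (16/3 - ⅓*16) = 154 + (16/3 - 16/3) = 154 + 0 = 154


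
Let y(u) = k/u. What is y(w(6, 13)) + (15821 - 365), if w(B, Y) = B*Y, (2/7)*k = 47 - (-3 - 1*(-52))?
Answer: 1205561/78 ≈ 15456.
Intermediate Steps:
k = -7 (k = 7*(47 - (-3 - 1*(-52)))/2 = 7*(47 - (-3 + 52))/2 = 7*(47 - 1*49)/2 = 7*(47 - 49)/2 = (7/2)*(-2) = -7)
y(u) = -7/u
y(w(6, 13)) + (15821 - 365) = -7/(6*13) + (15821 - 365) = -7/78 + 15456 = 1205561/78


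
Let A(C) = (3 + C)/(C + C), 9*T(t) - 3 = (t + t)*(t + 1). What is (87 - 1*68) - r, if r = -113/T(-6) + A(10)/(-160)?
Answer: 787291/22400 ≈ 35.147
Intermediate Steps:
T(t) = ⅓ + 2*t*(1 + t)/9 (T(t) = ⅓ + ((t + t)*(t + 1))/9 = ⅓ + ((2*t)*(1 + t))/9 = ⅓ + (2*t*(1 + t))/9 = ⅓ + 2*t*(1 + t)/9)
A(C) = (3 + C)/(2*C) (A(C) = (3 + C)/((2*C)) = (3 + C)*(1/(2*C)) = (3 + C)/(2*C))
r = -361691/22400 (r = -113/(⅓ + (2/9)*(-6) + (2/9)*(-6)²) + ((½)*(3 + 10)/10)/(-160) = -113/(⅓ - 4/3 + (2/9)*36) + ((½)*(⅒)*13)*(-1/160) = -113/(⅓ - 4/3 + 8) + (13/20)*(-1/160) = -113/7 - 13/3200 = -361691/22400 ≈ -16.147)
(87 - 1*68) - r = (87 - 1*68) - 1*(-361691/22400) = (87 - 68) + 361691/22400 = 19 + 361691/22400 = 787291/22400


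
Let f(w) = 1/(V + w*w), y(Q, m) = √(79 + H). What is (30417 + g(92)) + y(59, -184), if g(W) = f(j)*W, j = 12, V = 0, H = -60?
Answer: 1095035/36 + √19 ≈ 30422.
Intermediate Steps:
y(Q, m) = √19 (y(Q, m) = √(79 - 60) = √19)
f(w) = w⁻² (f(w) = 1/(0 + w*w) = 1/(0 + w²) = 1/(w²) = w⁻²)
g(W) = W/144 (g(W) = W/12² = W/144)
(30417 + g(92)) + y(59, -184) = (30417 + (1/144)*92) + √19 = (30417 + 23/36) + √19 = 1095035/36 + √19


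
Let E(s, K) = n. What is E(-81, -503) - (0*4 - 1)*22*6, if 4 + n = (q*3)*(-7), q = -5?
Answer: 233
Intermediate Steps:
n = 101 (n = -4 - 5*3*(-7) = -4 - 15*(-7) = -4 + 105 = 101)
E(s, K) = 101
E(-81, -503) - (0*4 - 1)*22*6 = 101 - (0*4 - 1)*22*6 = 101 - (0 - 1)*22*6 = 101 - (-1*22)*6 = 101 - (-22)*6 = 101 - 1*(-132) = 101 + 132 = 233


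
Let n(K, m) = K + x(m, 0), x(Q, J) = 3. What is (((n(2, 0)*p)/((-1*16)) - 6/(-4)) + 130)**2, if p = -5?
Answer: 4532641/256 ≈ 17706.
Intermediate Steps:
n(K, m) = 3 + K (n(K, m) = K + 3 = 3 + K)
(((n(2, 0)*p)/((-1*16)) - 6/(-4)) + 130)**2 = ((((3 + 2)*(-5))/((-1*16)) - 6/(-4)) + 130)**2 = (((5*(-5))/(-16) - 6*(-1/4)) + 130)**2 = ((-25*(-1/16) + 3/2) + 130)**2 = ((25/16 + 3/2) + 130)**2 = (49/16 + 130)**2 = (2129/16)**2 = 4532641/256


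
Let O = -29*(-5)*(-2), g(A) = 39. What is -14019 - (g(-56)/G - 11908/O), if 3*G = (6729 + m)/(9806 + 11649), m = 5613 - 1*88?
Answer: -25346324161/1776830 ≈ -14265.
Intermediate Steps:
m = 5525 (m = 5613 - 88 = 5525)
G = 12254/64365 (G = ((6729 + 5525)/(9806 + 11649))/3 = (12254/21455)/3 = (12254*(1/21455))/3 = (⅓)*(12254/21455) = 12254/64365 ≈ 0.19038)
O = -290 (O = 145*(-2) = -290)
-14019 - (g(-56)/G - 11908/O) = -14019 - (39/(12254/64365) - 11908/(-290)) = -14019 - (39*(64365/12254) - 11908*(-1/290)) = -14019 - (2510235/12254 + 5954/145) = -14019 - 1*436944391/1776830 = -14019 - 436944391/1776830 = -25346324161/1776830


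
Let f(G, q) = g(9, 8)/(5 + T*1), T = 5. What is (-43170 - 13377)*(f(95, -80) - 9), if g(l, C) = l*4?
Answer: 1526769/5 ≈ 3.0535e+5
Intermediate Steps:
g(l, C) = 4*l
f(G, q) = 18/5 (f(G, q) = (4*9)/(5 + 5*1) = 36/(5 + 5) = 36/10 = 36*(⅒) = 18/5)
(-43170 - 13377)*(f(95, -80) - 9) = (-43170 - 13377)*(18/5 - 9) = -56547*(-27/5) = 1526769/5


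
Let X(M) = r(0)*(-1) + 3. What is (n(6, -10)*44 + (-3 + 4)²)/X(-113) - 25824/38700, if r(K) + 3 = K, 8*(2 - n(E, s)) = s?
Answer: 75248/3225 ≈ 23.333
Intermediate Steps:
n(E, s) = 2 - s/8
r(K) = -3 + K
X(M) = 6 (X(M) = (-3 + 0)*(-1) + 3 = -3*(-1) + 3 = 3 + 3 = 6)
(n(6, -10)*44 + (-3 + 4)²)/X(-113) - 25824/38700 = ((2 - ⅛*(-10))*44 + (-3 + 4)²)/6 - 25824/38700 = ((2 + 5/4)*44 + 1²)*(⅙) - 25824*1/38700 = ((13/4)*44 + 1)*(⅙) - 2152/3225 = (143 + 1)*(⅙) - 2152/3225 = 144*(⅙) - 2152/3225 = 24 - 2152/3225 = 75248/3225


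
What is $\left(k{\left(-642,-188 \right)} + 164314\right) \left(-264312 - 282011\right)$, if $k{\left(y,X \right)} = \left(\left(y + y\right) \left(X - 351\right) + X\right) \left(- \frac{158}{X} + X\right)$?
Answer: $\frac{3320807984384982}{47} \approx 7.0655 \cdot 10^{13}$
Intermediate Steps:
$k{\left(y,X \right)} = \left(X - \frac{158}{X}\right) \left(X + 2 y \left(-351 + X\right)\right)$ ($k{\left(y,X \right)} = \left(2 y \left(-351 + X\right) + X\right) \left(X - \frac{158}{X}\right) = \left(X + 2 y \left(-351 + X\right)\right) \left(X - \frac{158}{X}\right) = \left(X - \frac{158}{X}\right) \left(X + 2 y \left(-351 + X\right)\right)$)
$\left(k{\left(-642,-188 \right)} + 164314\right) \left(-264312 - 282011\right) = \left(\left(-158 + \left(-188\right)^{2} - -202872 - \left(-131976\right) \left(-642\right) + 2 \left(-642\right) \left(-188\right)^{2} + 110916 \left(-642\right) \frac{1}{-188}\right) + 164314\right) \left(-264312 - 282011\right) = \left(\left(-158 + 35344 + 202872 - 84728592 + 2 \left(-642\right) 35344 + 110916 \left(-642\right) \left(- \frac{1}{188}\right)\right) + 164314\right) \left(-546323\right) = \left(\left(-158 + 35344 + 202872 - 84728592 - 45381696 + \frac{17802018}{47}\right) + 164314\right) \left(-546323\right) = \left(- \frac{6086192792}{47} + 164314\right) \left(-546323\right) = \left(- \frac{6078470034}{47}\right) \left(-546323\right) = \frac{3320807984384982}{47}$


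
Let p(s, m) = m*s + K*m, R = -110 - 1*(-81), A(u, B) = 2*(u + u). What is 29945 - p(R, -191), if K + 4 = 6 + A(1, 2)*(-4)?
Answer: 21732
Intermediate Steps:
A(u, B) = 4*u (A(u, B) = 2*(2*u) = 4*u)
R = -29 (R = -110 + 81 = -29)
K = -14 (K = -4 + (6 + (4*1)*(-4)) = -4 + (6 + 4*(-4)) = -4 + (6 - 16) = -4 - 10 = -14)
p(s, m) = -14*m + m*s (p(s, m) = m*s - 14*m = -14*m + m*s)
29945 - p(R, -191) = 29945 - (-191)*(-14 - 29) = 29945 - (-191)*(-43) = 29945 - 1*8213 = 29945 - 8213 = 21732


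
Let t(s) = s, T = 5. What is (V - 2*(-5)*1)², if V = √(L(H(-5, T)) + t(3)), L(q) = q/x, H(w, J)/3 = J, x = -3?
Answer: (10 + I*√2)² ≈ 98.0 + 28.284*I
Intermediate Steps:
H(w, J) = 3*J
L(q) = -q/3 (L(q) = q/(-3) = q*(-⅓) = -q/3)
V = I*√2 (V = √(-5 + 3) = √(-2) = I*√2 ≈ 1.4142*I)
(V - 2*(-5)*1)² = (I*√2 - 2*(-5)*1)² = (I*√2 + 10*1)² = (I*√2 + 10)² = (10 + I*√2)²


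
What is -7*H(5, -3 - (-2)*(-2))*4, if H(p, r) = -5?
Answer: 140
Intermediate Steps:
-7*H(5, -3 - (-2)*(-2))*4 = -7*(-5)*4 = 35*4 = 140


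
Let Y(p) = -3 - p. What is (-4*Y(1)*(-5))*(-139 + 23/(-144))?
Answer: 100195/9 ≈ 11133.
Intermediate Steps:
(-4*Y(1)*(-5))*(-139 + 23/(-144)) = (-4*(-3 - 1*1)*(-5))*(-139 + 23/(-144)) = (-4*(-3 - 1)*(-5))*(-139 + 23*(-1/144)) = (-4*(-4)*(-5))*(-139 - 23/144) = (16*(-5))*(-20039/144) = -80*(-20039/144) = 100195/9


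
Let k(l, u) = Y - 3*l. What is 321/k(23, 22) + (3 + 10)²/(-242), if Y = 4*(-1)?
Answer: -90019/17666 ≈ -5.0956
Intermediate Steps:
Y = -4
k(l, u) = -4 - 3*l
321/k(23, 22) + (3 + 10)²/(-242) = 321/(-4 - 3*23) + (3 + 10)²/(-242) = 321/(-4 - 69) + 13²*(-1/242) = 321/(-73) + 169*(-1/242) = 321*(-1/73) - 169/242 = -321/73 - 169/242 = -90019/17666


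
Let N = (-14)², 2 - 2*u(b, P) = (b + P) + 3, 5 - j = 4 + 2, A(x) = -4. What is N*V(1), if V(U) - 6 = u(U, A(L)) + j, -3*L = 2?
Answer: 1176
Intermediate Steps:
L = -⅔ (L = -⅓*2 = -⅔ ≈ -0.66667)
j = -1 (j = 5 - (4 + 2) = 5 - 1*6 = 5 - 6 = -1)
u(b, P) = -½ - P/2 - b/2 (u(b, P) = 1 - ((b + P) + 3)/2 = 1 - ((P + b) + 3)/2 = 1 - (3 + P + b)/2 = 1 + (-3/2 - P/2 - b/2) = -½ - P/2 - b/2)
N = 196
V(U) = 13/2 - U/2 (V(U) = 6 + ((-½ - ½*(-4) - U/2) - 1) = 6 + ((-½ + 2 - U/2) - 1) = 6 + ((3/2 - U/2) - 1) = 6 + (½ - U/2) = 13/2 - U/2)
N*V(1) = 196*(13/2 - ½*1) = 196*(13/2 - ½) = 196*6 = 1176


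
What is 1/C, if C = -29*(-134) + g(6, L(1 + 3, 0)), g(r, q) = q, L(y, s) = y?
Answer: 1/3890 ≈ 0.00025707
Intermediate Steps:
C = 3890 (C = -29*(-134) + (1 + 3) = 3886 + 4 = 3890)
1/C = 1/3890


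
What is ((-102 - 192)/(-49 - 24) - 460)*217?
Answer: -7223062/73 ≈ -98946.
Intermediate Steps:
((-102 - 192)/(-49 - 24) - 460)*217 = (-294/(-73) - 460)*217 = (-294*(-1/73) - 460)*217 = (294/73 - 460)*217 = -33286/73*217 = -7223062/73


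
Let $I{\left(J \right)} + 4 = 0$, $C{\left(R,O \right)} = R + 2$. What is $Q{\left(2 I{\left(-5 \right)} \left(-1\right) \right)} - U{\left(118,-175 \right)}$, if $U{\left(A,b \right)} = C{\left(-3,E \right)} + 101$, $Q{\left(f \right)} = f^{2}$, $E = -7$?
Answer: $-36$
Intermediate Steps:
$C{\left(R,O \right)} = 2 + R$
$I{\left(J \right)} = -4$ ($I{\left(J \right)} = -4 + 0 = -4$)
$U{\left(A,b \right)} = 100$ ($U{\left(A,b \right)} = \left(2 - 3\right) + 101 = -1 + 101 = 100$)
$Q{\left(2 I{\left(-5 \right)} \left(-1\right) \right)} - U{\left(118,-175 \right)} = \left(2 \left(-4\right) \left(-1\right)\right)^{2} - 100 = \left(\left(-8\right) \left(-1\right)\right)^{2} - 100 = 8^{2} - 100 = 64 - 100 = -36$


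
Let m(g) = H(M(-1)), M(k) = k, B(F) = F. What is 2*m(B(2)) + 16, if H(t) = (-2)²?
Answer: 24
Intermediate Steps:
H(t) = 4
m(g) = 4
2*m(B(2)) + 16 = 2*4 + 16 = 8 + 16 = 24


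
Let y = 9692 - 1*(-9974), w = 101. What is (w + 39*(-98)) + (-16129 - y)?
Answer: -39516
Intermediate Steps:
y = 19666 (y = 9692 + 9974 = 19666)
(w + 39*(-98)) + (-16129 - y) = (101 + 39*(-98)) + (-16129 - 1*19666) = (101 - 3822) + (-16129 - 19666) = -3721 - 35795 = -39516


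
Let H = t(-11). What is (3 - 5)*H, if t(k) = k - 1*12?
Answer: 46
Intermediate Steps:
t(k) = -12 + k (t(k) = k - 12 = -12 + k)
H = -23 (H = -12 - 11 = -23)
(3 - 5)*H = (3 - 5)*(-23) = -2*(-23) = 46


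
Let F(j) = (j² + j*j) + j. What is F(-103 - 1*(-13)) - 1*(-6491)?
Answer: 22601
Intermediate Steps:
F(j) = j + 2*j² (F(j) = (j² + j²) + j = 2*j² + j = j + 2*j²)
F(-103 - 1*(-13)) - 1*(-6491) = (-103 - 1*(-13))*(1 + 2*(-103 - 1*(-13))) - 1*(-6491) = (-103 + 13)*(1 + 2*(-103 + 13)) + 6491 = -90*(1 + 2*(-90)) + 6491 = -90*(1 - 180) + 6491 = -90*(-179) + 6491 = 16110 + 6491 = 22601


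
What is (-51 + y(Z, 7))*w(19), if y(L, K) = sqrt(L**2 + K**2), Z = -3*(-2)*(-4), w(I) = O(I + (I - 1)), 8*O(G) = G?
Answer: -481/4 ≈ -120.25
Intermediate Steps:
O(G) = G/8
w(I) = -1/8 + I/4 (w(I) = (I + (I - 1))/8 = (I + (-1 + I))/8 = (-1 + 2*I)/8 = -1/8 + I/4)
Z = -24 (Z = 6*(-4) = -24)
y(L, K) = sqrt(K**2 + L**2)
(-51 + y(Z, 7))*w(19) = (-51 + sqrt(7**2 + (-24)**2))*(-1/8 + (1/4)*19) = (-51 + sqrt(49 + 576))*(-1/8 + 19/4) = (-51 + sqrt(625))*(37/8) = (-51 + 25)*(37/8) = -26*37/8 = -481/4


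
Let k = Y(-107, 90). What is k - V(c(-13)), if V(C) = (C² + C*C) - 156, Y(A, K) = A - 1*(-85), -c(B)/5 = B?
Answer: -8316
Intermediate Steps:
c(B) = -5*B
Y(A, K) = 85 + A (Y(A, K) = A + 85 = 85 + A)
k = -22 (k = 85 - 107 = -22)
V(C) = -156 + 2*C² (V(C) = (C² + C²) - 156 = 2*C² - 156 = -156 + 2*C²)
k - V(c(-13)) = -22 - (-156 + 2*(-5*(-13))²) = -22 - (-156 + 2*65²) = -22 - (-156 + 2*4225) = -22 - (-156 + 8450) = -22 - 1*8294 = -22 - 8294 = -8316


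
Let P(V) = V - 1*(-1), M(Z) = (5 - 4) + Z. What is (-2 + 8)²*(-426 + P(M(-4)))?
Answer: -15408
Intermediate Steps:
M(Z) = 1 + Z
P(V) = 1 + V (P(V) = V + 1 = 1 + V)
(-2 + 8)²*(-426 + P(M(-4))) = (-2 + 8)²*(-426 + (1 + (1 - 4))) = 6²*(-426 + (1 - 3)) = 36*(-426 - 2) = 36*(-428) = -15408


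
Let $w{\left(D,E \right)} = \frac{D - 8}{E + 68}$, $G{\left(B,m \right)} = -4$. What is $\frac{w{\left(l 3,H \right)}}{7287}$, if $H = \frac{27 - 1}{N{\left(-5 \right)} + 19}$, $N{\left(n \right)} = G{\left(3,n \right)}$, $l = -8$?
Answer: $- \frac{80}{1270367} \approx -6.2974 \cdot 10^{-5}$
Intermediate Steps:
$N{\left(n \right)} = -4$
$H = \frac{26}{15}$ ($H = \frac{27 - 1}{-4 + 19} = \frac{26}{15} \approx 1.7333$)
$w{\left(D,E \right)} = \frac{-8 + D}{68 + E}$
$\frac{w{\left(l 3,H \right)}}{7287} = \frac{\frac{1}{68 + \frac{26}{15}} \left(-8 - 24\right)}{7287} = \frac{-8 - 24}{\frac{1046}{15}} \cdot \frac{1}{7287} = \frac{15}{1046} \left(-32\right) \frac{1}{7287} = \left(- \frac{240}{523}\right) \frac{1}{7287} = - \frac{80}{1270367}$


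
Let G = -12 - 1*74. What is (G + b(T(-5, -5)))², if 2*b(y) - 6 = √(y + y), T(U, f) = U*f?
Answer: 13803/2 - 415*√2 ≈ 6314.6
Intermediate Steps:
b(y) = 3 + √2*√y/2 (b(y) = 3 + √(y + y)/2 = 3 + √(2*y)/2 = 3 + (√2*√y)/2 = 3 + √2*√y/2)
G = -86 (G = -12 - 74 = -86)
(G + b(T(-5, -5)))² = (-86 + (3 + √2*√(-5*(-5))/2))² = (-86 + (3 + √2*√25/2))² = (-86 + (3 + (½)*√2*5))² = (-86 + (3 + 5*√2/2))² = (-83 + 5*√2/2)²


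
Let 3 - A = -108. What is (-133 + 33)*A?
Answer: -11100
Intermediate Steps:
A = 111 (A = 3 - 1*(-108) = 3 + 108 = 111)
(-133 + 33)*A = (-133 + 33)*111 = -100*111 = -11100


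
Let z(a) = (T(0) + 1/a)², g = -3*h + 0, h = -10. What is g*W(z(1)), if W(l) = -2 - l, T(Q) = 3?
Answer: -540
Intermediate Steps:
g = 30 (g = -3*(-10) + 0 = 30 + 0 = 30)
z(a) = (3 + 1/a)²
g*W(z(1)) = 30*(-2 - (1 + 3*1)²/1²) = 30*(-2 - (1 + 3)²) = 30*(-2 - 4²) = 30*(-2 - 16) = 30*(-18) = -540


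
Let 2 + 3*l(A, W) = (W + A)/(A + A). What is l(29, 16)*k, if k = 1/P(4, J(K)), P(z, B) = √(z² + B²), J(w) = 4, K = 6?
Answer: -71*√2/1392 ≈ -0.072133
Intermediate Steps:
l(A, W) = -⅔ + (A + W)/(6*A) (l(A, W) = -⅔ + ((W + A)/(A + A))/3 = -⅔ + ((A + W)/((2*A)))/3 = -⅔ + ((A + W)*(1/(2*A)))/3 = -⅔ + ((A + W)/(2*A))/3 = -⅔ + (A + W)/(6*A))
P(z, B) = √(B² + z²)
k = √2/8 (k = 1/(√(4² + 4²)) = 1/(√(16 + 16)) = 1/(√32) = 1/(4*√2) = √2/8 ≈ 0.17678)
l(29, 16)*k = ((⅙)*(16 - 3*29)/29)*(√2/8) = ((⅙)*(1/29)*(16 - 87))*(√2/8) = ((⅙)*(1/29)*(-71))*(√2/8) = -71*√2/1392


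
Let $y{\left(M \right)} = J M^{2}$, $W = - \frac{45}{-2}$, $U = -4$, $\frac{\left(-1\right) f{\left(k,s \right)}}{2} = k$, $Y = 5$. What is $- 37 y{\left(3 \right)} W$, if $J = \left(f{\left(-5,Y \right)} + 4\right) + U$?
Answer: $-74925$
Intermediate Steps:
$f{\left(k,s \right)} = - 2 k$
$W = \frac{45}{2}$ ($W = \left(-45\right) \left(- \frac{1}{2}\right) = \frac{45}{2} \approx 22.5$)
$J = 10$ ($J = \left(\left(-2\right) \left(-5\right) + 4\right) - 4 = \left(10 + 4\right) - 4 = 14 - 4 = 10$)
$y{\left(M \right)} = 10 M^{2}$
$- 37 y{\left(3 \right)} W = - 37 \cdot 10 \cdot 3^{2} \cdot \frac{45}{2} = - 37 \cdot 10 \cdot 9 \cdot \frac{45}{2} = \left(-37\right) 90 \cdot \frac{45}{2} = \left(-3330\right) \frac{45}{2} = -74925$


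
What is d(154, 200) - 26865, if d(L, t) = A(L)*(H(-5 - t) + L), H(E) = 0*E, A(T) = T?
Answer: -3149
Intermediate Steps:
H(E) = 0
d(L, t) = L² (d(L, t) = L*(0 + L) = L*L = L²)
d(154, 200) - 26865 = 154² - 26865 = 23716 - 26865 = -3149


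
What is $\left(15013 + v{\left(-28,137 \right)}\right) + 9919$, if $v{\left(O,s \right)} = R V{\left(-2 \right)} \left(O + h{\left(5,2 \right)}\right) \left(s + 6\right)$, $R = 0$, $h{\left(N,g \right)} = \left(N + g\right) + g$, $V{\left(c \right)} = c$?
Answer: $24932$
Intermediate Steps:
$h{\left(N,g \right)} = N + 2 g$
$v{\left(O,s \right)} = 0$ ($v{\left(O,s \right)} = 0 \left(-2\right) \left(O + \left(5 + 2 \cdot 2\right)\right) \left(s + 6\right) = 0 \left(O + \left(5 + 4\right)\right) \left(6 + s\right) = 0 \left(O + 9\right) \left(6 + s\right) = 0 \left(9 + O\right) \left(6 + s\right) = 0 \left(6 + s\right) \left(9 + O\right) = 0$)
$\left(15013 + v{\left(-28,137 \right)}\right) + 9919 = \left(15013 + 0\right) + 9919 = 15013 + 9919 = 24932$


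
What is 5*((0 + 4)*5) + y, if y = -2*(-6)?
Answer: 112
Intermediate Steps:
y = 12
5*((0 + 4)*5) + y = 5*((0 + 4)*5) + 12 = 5*(4*5) + 12 = 5*20 + 12 = 100 + 12 = 112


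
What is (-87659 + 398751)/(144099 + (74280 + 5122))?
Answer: 311092/223501 ≈ 1.3919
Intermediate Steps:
(-87659 + 398751)/(144099 + (74280 + 5122)) = 311092/(144099 + 79402) = 311092/223501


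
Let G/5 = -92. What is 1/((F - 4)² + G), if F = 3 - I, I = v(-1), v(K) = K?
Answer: -1/460 ≈ -0.0021739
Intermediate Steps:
G = -460 (G = 5*(-92) = -460)
I = -1
F = 4 (F = 3 - 1*(-1) = 3 + 1 = 4)
1/((F - 4)² + G) = 1/((4 - 4)² - 460) = 1/(0² - 460) = 1/(0 - 460) = 1/(-460) = -1/460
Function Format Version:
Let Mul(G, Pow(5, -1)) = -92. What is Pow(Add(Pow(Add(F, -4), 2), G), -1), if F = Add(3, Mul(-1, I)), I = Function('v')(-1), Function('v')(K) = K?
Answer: Rational(-1, 460) ≈ -0.0021739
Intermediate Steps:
G = -460 (G = Mul(5, -92) = -460)
I = -1
F = 4 (F = Add(3, Mul(-1, -1)) = Add(3, 1) = 4)
Pow(Add(Pow(Add(F, -4), 2), G), -1) = Pow(Add(Pow(Add(4, -4), 2), -460), -1) = Pow(Add(Pow(0, 2), -460), -1) = Pow(Add(0, -460), -1) = Pow(-460, -1) = Rational(-1, 460)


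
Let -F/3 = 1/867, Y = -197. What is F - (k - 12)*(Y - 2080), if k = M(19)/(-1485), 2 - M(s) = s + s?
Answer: -39403421/1445 ≈ -27269.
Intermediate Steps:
M(s) = 2 - 2*s (M(s) = 2 - (s + s) = 2 - 2*s)
k = 4/165 (k = (2 - 2*19)/(-1485) = (2 - 38)*(-1/1485) = -36*(-1/1485) = 4/165 ≈ 0.024242)
F = -1/289 (F = -3/867 = -3*1/867 = -1/289 ≈ -0.0034602)
F - (k - 12)*(Y - 2080) = -1/289 - (4/165 - 12)*(-197 - 2080) = -1/289 - (-1976)*(-2277)/165 = -1/289 - 1*136344/5 = -1/289 - 136344/5 = -39403421/1445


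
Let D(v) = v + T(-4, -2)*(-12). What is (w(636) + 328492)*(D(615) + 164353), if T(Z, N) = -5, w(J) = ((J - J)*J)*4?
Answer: 54210377776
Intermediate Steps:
w(J) = 0 (w(J) = (0*J)*4 = 0*4 = 0)
D(v) = 60 + v (D(v) = v - 5*(-12) = v + 60 = 60 + v)
(w(636) + 328492)*(D(615) + 164353) = (0 + 328492)*((60 + 615) + 164353) = 328492*(675 + 164353) = 328492*165028 = 54210377776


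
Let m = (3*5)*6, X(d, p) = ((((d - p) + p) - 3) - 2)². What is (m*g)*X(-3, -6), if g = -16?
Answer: -92160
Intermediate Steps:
X(d, p) = (-5 + d)² (X(d, p) = ((d - 3) - 2)² = ((-3 + d) - 2)² = (-5 + d)²)
m = 90 (m = 15*6 = 90)
(m*g)*X(-3, -6) = (90*(-16))*(-5 - 3)² = -1440*(-8)² = -1440*64 = -92160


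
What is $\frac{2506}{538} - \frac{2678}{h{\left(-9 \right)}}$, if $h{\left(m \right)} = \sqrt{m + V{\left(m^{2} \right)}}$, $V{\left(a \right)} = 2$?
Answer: $\frac{1253}{269} + \frac{2678 i \sqrt{7}}{7} \approx 4.658 + 1012.2 i$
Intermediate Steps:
$h{\left(m \right)} = \sqrt{2 + m}$ ($h{\left(m \right)} = \sqrt{m + 2} = \sqrt{2 + m}$)
$\frac{2506}{538} - \frac{2678}{h{\left(-9 \right)}} = \frac{2506}{538} - \frac{2678}{\sqrt{2 - 9}} = 2506 \cdot \frac{1}{538} - \frac{2678}{\sqrt{-7}} = \frac{1253}{269} - \frac{2678}{i \sqrt{7}} = \frac{1253}{269} - 2678 \left(- \frac{i \sqrt{7}}{7}\right) = \frac{1253}{269} + \frac{2678 i \sqrt{7}}{7}$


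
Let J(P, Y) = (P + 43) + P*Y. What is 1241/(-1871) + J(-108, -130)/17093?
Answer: 4934812/31981003 ≈ 0.15430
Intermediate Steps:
J(P, Y) = 43 + P + P*Y (J(P, Y) = (43 + P) + P*Y = 43 + P + P*Y)
1241/(-1871) + J(-108, -130)/17093 = 1241/(-1871) + (43 - 108 - 108*(-130))/17093 = 1241*(-1/1871) + (43 - 108 + 14040)*(1/17093) = -1241/1871 + 13975*(1/17093) = -1241/1871 + 13975/17093 = 4934812/31981003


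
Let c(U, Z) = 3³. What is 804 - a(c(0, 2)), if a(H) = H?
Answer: 777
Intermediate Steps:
c(U, Z) = 27
804 - a(c(0, 2)) = 804 - 1*27 = 804 - 27 = 777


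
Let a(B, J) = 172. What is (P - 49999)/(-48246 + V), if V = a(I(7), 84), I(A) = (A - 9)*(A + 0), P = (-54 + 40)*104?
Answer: 51455/48074 ≈ 1.0703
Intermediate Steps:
P = -1456 (P = -14*104 = -1456)
I(A) = A*(-9 + A) (I(A) = (-9 + A)*A = A*(-9 + A))
V = 172
(P - 49999)/(-48246 + V) = (-1456 - 49999)/(-48246 + 172) = -51455/(-48074) = -51455*(-1/48074) = 51455/48074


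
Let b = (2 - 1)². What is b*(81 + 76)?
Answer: 157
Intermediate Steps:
b = 1 (b = 1² = 1)
b*(81 + 76) = 1*(81 + 76) = 1*157 = 157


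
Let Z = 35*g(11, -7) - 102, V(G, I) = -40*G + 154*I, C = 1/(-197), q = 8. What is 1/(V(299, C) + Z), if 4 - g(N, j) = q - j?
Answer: -197/2452213 ≈ -8.0336e-5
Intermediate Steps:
C = -1/197 ≈ -0.0050761
g(N, j) = -4 + j (g(N, j) = 4 - (8 - j) = 4 + (-8 + j) = -4 + j)
Z = -487 (Z = 35*(-4 - 7) - 102 = 35*(-11) - 102 = -385 - 102 = -487)
1/(V(299, C) + Z) = 1/((-40*299 + 154*(-1/197)) - 487) = 1/((-11960 - 154/197) - 487) = 1/(-2356274/197 - 487) = 1/(-2452213/197) = -197/2452213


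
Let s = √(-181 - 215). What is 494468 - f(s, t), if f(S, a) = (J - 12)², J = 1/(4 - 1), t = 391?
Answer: 4448987/9 ≈ 4.9433e+5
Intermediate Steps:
s = 6*I*√11 (s = √(-396) = 6*I*√11 ≈ 19.9*I)
J = ⅓ (J = 1/3 = ⅓ ≈ 0.33333)
f(S, a) = 1225/9 (f(S, a) = (⅓ - 12)² = (-35/3)² = 1225/9)
494468 - f(s, t) = 494468 - 1*1225/9 = 494468 - 1225/9 = 4448987/9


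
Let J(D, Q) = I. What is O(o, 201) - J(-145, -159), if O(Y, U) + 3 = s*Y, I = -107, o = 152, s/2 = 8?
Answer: 2536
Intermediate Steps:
s = 16 (s = 2*8 = 16)
J(D, Q) = -107
O(Y, U) = -3 + 16*Y
O(o, 201) - J(-145, -159) = (-3 + 16*152) - 1*(-107) = (-3 + 2432) + 107 = 2429 + 107 = 2536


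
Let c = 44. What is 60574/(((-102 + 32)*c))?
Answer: -30287/1540 ≈ -19.667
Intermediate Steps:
60574/(((-102 + 32)*c)) = 60574/(((-102 + 32)*44)) = 60574/((-70*44)) = 60574/(-3080) = 60574*(-1/3080) = -30287/1540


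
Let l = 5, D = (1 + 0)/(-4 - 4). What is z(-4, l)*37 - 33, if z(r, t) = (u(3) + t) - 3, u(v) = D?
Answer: 291/8 ≈ 36.375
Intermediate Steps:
D = -1/8 (D = 1/(-8) = 1*(-1/8) = -1/8 ≈ -0.12500)
u(v) = -1/8
z(r, t) = -25/8 + t (z(r, t) = (-1/8 + t) - 3 = -25/8 + t)
z(-4, l)*37 - 33 = (-25/8 + 5)*37 - 33 = (15/8)*37 - 33 = 555/8 - 33 = 291/8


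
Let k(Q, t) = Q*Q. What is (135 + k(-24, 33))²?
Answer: 505521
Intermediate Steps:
k(Q, t) = Q²
(135 + k(-24, 33))² = (135 + (-24)²)² = (135 + 576)² = 711² = 505521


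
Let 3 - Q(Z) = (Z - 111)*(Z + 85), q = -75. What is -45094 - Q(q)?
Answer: -46957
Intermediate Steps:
Q(Z) = 3 - (-111 + Z)*(85 + Z) (Q(Z) = 3 - (Z - 111)*(Z + 85) = 3 - (-111 + Z)*(85 + Z))
-45094 - Q(q) = -45094 - (9438 - 1*(-75)² + 26*(-75)) = -45094 - (9438 - 1*5625 - 1950) = -45094 - (9438 - 5625 - 1950) = -45094 - 1*1863 = -45094 - 1863 = -46957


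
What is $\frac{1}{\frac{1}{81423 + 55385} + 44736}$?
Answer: $\frac{136808}{6120242689} \approx 2.2353 \cdot 10^{-5}$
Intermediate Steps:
$\frac{1}{\frac{1}{81423 + 55385} + 44736} = \frac{1}{\frac{1}{136808} + 44736} = \frac{1}{\frac{6120242689}{136808}} = \frac{136808}{6120242689}$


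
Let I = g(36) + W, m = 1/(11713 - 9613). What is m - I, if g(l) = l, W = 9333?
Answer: -19674899/2100 ≈ -9369.0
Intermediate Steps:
m = 1/2100 ≈ 0.00047619
I = 9369 (I = 36 + 9333 = 9369)
m - I = 1/2100 - 1*9369 = 1/2100 - 9369 = -19674899/2100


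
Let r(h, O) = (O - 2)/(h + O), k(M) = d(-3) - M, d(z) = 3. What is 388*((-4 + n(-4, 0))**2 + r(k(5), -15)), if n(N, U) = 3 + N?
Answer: 10088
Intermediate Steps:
k(M) = 3 - M
r(h, O) = (-2 + O)/(O + h)
388*((-4 + n(-4, 0))**2 + r(k(5), -15)) = 388*((-4 + (3 - 4))**2 + (-2 - 15)/(-15 + (3 - 1*5))) = 388*((-4 - 1)**2 - 17/(-15 + (3 - 5))) = 388*((-5)**2 - 17/(-15 - 2)) = 388*(25 - 17/(-17)) = 388*(25 - 1/17*(-17)) = 388*(25 + 1) = 388*26 = 10088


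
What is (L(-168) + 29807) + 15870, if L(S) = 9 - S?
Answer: 45854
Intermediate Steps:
(L(-168) + 29807) + 15870 = ((9 - 1*(-168)) + 29807) + 15870 = ((9 + 168) + 29807) + 15870 = (177 + 29807) + 15870 = 29984 + 15870 = 45854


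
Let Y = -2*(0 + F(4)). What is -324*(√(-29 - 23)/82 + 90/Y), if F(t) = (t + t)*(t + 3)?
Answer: 3645/14 - 324*I*√13/41 ≈ 260.36 - 28.493*I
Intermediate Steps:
F(t) = 2*t*(3 + t) (F(t) = (2*t)*(3 + t) = 2*t*(3 + t))
Y = -112 (Y = -2*(0 + 2*4*(3 + 4)) = -2*(0 + 2*4*7) = -2*(0 + 56) = -2*56 = -112)
-324*(√(-29 - 23)/82 + 90/Y) = -324*(√(-29 - 23)/82 + 90/(-112)) = -324*(√(-52)*(1/82) + 90*(-1/112)) = -324*((2*I*√13)*(1/82) - 45/56) = -324*(I*√13/41 - 45/56) = -324*(-45/56 + I*√13/41) = 3645/14 - 324*I*√13/41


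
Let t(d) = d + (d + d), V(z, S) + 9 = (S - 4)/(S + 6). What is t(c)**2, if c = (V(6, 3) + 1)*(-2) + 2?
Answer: 26896/9 ≈ 2988.4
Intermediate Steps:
V(z, S) = -9 + (-4 + S)/(6 + S) (V(z, S) = -9 + (S - 4)/(S + 6) = -9 + (-4 + S)/(6 + S))
c = 164/9 (c = (2*(-29 - 4*3)/(6 + 3) + 1)*(-2) + 2 = (2*(-29 - 12)/9 + 1)*(-2) + 2 = (2*(1/9)*(-41) + 1)*(-2) + 2 = (-82/9 + 1)*(-2) + 2 = -73/9*(-2) + 2 = 146/9 + 2 = 164/9 ≈ 18.222)
t(d) = 3*d (t(d) = d + 2*d = 3*d)
t(c)**2 = (3*(164/9))**2 = (164/3)**2 = 26896/9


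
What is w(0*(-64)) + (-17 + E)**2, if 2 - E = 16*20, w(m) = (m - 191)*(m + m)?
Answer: 112225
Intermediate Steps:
w(m) = 2*m*(-191 + m) (w(m) = (-191 + m)*(2*m) = 2*m*(-191 + m))
E = -318 (E = 2 - 16*20 = 2 - 1*320 = 2 - 320 = -318)
w(0*(-64)) + (-17 + E)**2 = 2*(0*(-64))*(-191 + 0*(-64)) + (-17 - 318)**2 = 2*0*(-191 + 0) + (-335)**2 = 2*0*(-191) + 112225 = 0 + 112225 = 112225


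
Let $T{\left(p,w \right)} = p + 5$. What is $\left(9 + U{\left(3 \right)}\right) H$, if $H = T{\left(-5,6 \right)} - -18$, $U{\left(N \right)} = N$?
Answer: $216$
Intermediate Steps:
$T{\left(p,w \right)} = 5 + p$
$H = 18$ ($H = \left(5 - 5\right) - -18 = 0 + 18 = 18$)
$\left(9 + U{\left(3 \right)}\right) H = \left(9 + 3\right) 18 = 12 \cdot 18 = 216$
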